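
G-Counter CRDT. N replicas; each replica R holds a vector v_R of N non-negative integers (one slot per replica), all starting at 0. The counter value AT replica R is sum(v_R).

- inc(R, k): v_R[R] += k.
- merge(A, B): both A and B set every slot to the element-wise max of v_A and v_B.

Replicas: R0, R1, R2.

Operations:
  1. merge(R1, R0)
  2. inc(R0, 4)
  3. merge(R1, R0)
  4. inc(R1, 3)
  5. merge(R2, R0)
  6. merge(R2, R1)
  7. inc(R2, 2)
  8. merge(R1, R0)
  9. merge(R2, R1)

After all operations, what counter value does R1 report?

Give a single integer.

Answer: 9

Derivation:
Op 1: merge R1<->R0 -> R1=(0,0,0) R0=(0,0,0)
Op 2: inc R0 by 4 -> R0=(4,0,0) value=4
Op 3: merge R1<->R0 -> R1=(4,0,0) R0=(4,0,0)
Op 4: inc R1 by 3 -> R1=(4,3,0) value=7
Op 5: merge R2<->R0 -> R2=(4,0,0) R0=(4,0,0)
Op 6: merge R2<->R1 -> R2=(4,3,0) R1=(4,3,0)
Op 7: inc R2 by 2 -> R2=(4,3,2) value=9
Op 8: merge R1<->R0 -> R1=(4,3,0) R0=(4,3,0)
Op 9: merge R2<->R1 -> R2=(4,3,2) R1=(4,3,2)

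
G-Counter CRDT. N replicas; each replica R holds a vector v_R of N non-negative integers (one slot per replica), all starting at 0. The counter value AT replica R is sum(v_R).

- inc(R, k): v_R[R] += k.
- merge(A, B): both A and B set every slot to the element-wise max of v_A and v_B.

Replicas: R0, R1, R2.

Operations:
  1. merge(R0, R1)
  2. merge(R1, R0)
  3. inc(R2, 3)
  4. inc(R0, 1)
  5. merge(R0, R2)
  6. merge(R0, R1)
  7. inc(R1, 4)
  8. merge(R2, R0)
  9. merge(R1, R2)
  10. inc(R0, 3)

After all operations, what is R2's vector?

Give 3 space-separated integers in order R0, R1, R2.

Op 1: merge R0<->R1 -> R0=(0,0,0) R1=(0,0,0)
Op 2: merge R1<->R0 -> R1=(0,0,0) R0=(0,0,0)
Op 3: inc R2 by 3 -> R2=(0,0,3) value=3
Op 4: inc R0 by 1 -> R0=(1,0,0) value=1
Op 5: merge R0<->R2 -> R0=(1,0,3) R2=(1,0,3)
Op 6: merge R0<->R1 -> R0=(1,0,3) R1=(1,0,3)
Op 7: inc R1 by 4 -> R1=(1,4,3) value=8
Op 8: merge R2<->R0 -> R2=(1,0,3) R0=(1,0,3)
Op 9: merge R1<->R2 -> R1=(1,4,3) R2=(1,4,3)
Op 10: inc R0 by 3 -> R0=(4,0,3) value=7

Answer: 1 4 3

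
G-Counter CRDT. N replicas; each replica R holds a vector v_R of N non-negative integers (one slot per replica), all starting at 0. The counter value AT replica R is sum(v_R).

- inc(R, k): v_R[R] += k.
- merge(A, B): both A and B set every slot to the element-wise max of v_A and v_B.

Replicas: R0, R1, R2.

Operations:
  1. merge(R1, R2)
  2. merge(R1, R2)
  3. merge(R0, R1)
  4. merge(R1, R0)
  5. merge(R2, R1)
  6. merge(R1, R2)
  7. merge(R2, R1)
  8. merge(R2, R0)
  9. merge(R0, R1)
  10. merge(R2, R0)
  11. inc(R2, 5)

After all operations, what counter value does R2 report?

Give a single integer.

Answer: 5

Derivation:
Op 1: merge R1<->R2 -> R1=(0,0,0) R2=(0,0,0)
Op 2: merge R1<->R2 -> R1=(0,0,0) R2=(0,0,0)
Op 3: merge R0<->R1 -> R0=(0,0,0) R1=(0,0,0)
Op 4: merge R1<->R0 -> R1=(0,0,0) R0=(0,0,0)
Op 5: merge R2<->R1 -> R2=(0,0,0) R1=(0,0,0)
Op 6: merge R1<->R2 -> R1=(0,0,0) R2=(0,0,0)
Op 7: merge R2<->R1 -> R2=(0,0,0) R1=(0,0,0)
Op 8: merge R2<->R0 -> R2=(0,0,0) R0=(0,0,0)
Op 9: merge R0<->R1 -> R0=(0,0,0) R1=(0,0,0)
Op 10: merge R2<->R0 -> R2=(0,0,0) R0=(0,0,0)
Op 11: inc R2 by 5 -> R2=(0,0,5) value=5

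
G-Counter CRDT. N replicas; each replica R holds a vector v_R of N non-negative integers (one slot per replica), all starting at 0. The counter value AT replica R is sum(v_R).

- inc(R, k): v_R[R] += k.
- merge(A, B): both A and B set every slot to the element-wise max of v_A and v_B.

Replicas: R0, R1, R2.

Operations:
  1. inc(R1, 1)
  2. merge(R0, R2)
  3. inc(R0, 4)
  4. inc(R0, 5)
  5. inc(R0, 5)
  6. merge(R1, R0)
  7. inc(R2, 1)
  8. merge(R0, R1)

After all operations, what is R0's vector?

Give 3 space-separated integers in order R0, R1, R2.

Answer: 14 1 0

Derivation:
Op 1: inc R1 by 1 -> R1=(0,1,0) value=1
Op 2: merge R0<->R2 -> R0=(0,0,0) R2=(0,0,0)
Op 3: inc R0 by 4 -> R0=(4,0,0) value=4
Op 4: inc R0 by 5 -> R0=(9,0,0) value=9
Op 5: inc R0 by 5 -> R0=(14,0,0) value=14
Op 6: merge R1<->R0 -> R1=(14,1,0) R0=(14,1,0)
Op 7: inc R2 by 1 -> R2=(0,0,1) value=1
Op 8: merge R0<->R1 -> R0=(14,1,0) R1=(14,1,0)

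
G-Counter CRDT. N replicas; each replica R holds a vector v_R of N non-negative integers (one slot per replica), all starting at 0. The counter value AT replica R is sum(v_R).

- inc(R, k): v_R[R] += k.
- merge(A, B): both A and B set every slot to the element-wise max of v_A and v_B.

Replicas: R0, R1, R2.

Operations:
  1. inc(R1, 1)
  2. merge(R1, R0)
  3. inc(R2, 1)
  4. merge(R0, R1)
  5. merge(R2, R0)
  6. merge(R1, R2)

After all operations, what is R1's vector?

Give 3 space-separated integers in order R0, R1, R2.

Answer: 0 1 1

Derivation:
Op 1: inc R1 by 1 -> R1=(0,1,0) value=1
Op 2: merge R1<->R0 -> R1=(0,1,0) R0=(0,1,0)
Op 3: inc R2 by 1 -> R2=(0,0,1) value=1
Op 4: merge R0<->R1 -> R0=(0,1,0) R1=(0,1,0)
Op 5: merge R2<->R0 -> R2=(0,1,1) R0=(0,1,1)
Op 6: merge R1<->R2 -> R1=(0,1,1) R2=(0,1,1)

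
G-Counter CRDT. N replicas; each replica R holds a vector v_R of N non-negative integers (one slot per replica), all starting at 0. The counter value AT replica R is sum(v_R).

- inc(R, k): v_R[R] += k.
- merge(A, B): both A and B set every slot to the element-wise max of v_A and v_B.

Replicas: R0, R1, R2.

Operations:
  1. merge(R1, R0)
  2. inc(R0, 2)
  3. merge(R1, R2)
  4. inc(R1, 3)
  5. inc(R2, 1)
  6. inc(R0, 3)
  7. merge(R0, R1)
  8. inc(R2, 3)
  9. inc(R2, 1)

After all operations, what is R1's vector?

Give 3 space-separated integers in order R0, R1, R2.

Answer: 5 3 0

Derivation:
Op 1: merge R1<->R0 -> R1=(0,0,0) R0=(0,0,0)
Op 2: inc R0 by 2 -> R0=(2,0,0) value=2
Op 3: merge R1<->R2 -> R1=(0,0,0) R2=(0,0,0)
Op 4: inc R1 by 3 -> R1=(0,3,0) value=3
Op 5: inc R2 by 1 -> R2=(0,0,1) value=1
Op 6: inc R0 by 3 -> R0=(5,0,0) value=5
Op 7: merge R0<->R1 -> R0=(5,3,0) R1=(5,3,0)
Op 8: inc R2 by 3 -> R2=(0,0,4) value=4
Op 9: inc R2 by 1 -> R2=(0,0,5) value=5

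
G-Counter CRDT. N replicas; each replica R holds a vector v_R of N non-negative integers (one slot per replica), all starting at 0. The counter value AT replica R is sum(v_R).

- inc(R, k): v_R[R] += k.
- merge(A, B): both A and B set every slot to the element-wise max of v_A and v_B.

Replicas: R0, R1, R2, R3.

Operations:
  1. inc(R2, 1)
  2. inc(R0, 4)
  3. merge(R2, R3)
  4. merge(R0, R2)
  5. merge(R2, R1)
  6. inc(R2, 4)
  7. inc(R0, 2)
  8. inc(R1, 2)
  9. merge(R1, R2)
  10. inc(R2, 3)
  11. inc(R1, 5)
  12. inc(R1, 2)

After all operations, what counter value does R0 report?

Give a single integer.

Op 1: inc R2 by 1 -> R2=(0,0,1,0) value=1
Op 2: inc R0 by 4 -> R0=(4,0,0,0) value=4
Op 3: merge R2<->R3 -> R2=(0,0,1,0) R3=(0,0,1,0)
Op 4: merge R0<->R2 -> R0=(4,0,1,0) R2=(4,0,1,0)
Op 5: merge R2<->R1 -> R2=(4,0,1,0) R1=(4,0,1,0)
Op 6: inc R2 by 4 -> R2=(4,0,5,0) value=9
Op 7: inc R0 by 2 -> R0=(6,0,1,0) value=7
Op 8: inc R1 by 2 -> R1=(4,2,1,0) value=7
Op 9: merge R1<->R2 -> R1=(4,2,5,0) R2=(4,2,5,0)
Op 10: inc R2 by 3 -> R2=(4,2,8,0) value=14
Op 11: inc R1 by 5 -> R1=(4,7,5,0) value=16
Op 12: inc R1 by 2 -> R1=(4,9,5,0) value=18

Answer: 7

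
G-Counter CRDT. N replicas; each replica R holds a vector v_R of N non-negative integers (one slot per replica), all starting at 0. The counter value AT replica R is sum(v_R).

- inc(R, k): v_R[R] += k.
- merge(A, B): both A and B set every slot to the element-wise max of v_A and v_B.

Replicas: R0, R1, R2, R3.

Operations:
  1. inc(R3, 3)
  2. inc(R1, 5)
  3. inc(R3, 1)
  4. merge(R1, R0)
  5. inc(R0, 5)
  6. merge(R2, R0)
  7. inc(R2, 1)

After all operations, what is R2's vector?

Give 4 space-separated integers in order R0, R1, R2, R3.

Op 1: inc R3 by 3 -> R3=(0,0,0,3) value=3
Op 2: inc R1 by 5 -> R1=(0,5,0,0) value=5
Op 3: inc R3 by 1 -> R3=(0,0,0,4) value=4
Op 4: merge R1<->R0 -> R1=(0,5,0,0) R0=(0,5,0,0)
Op 5: inc R0 by 5 -> R0=(5,5,0,0) value=10
Op 6: merge R2<->R0 -> R2=(5,5,0,0) R0=(5,5,0,0)
Op 7: inc R2 by 1 -> R2=(5,5,1,0) value=11

Answer: 5 5 1 0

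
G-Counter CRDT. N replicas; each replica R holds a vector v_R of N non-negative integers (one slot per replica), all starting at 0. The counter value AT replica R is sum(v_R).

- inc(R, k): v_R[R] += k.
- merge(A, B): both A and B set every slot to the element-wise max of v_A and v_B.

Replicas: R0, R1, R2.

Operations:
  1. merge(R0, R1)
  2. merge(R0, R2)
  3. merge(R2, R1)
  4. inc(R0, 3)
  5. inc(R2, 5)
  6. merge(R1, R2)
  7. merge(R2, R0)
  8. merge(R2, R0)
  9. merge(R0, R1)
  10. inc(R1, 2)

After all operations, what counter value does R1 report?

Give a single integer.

Answer: 10

Derivation:
Op 1: merge R0<->R1 -> R0=(0,0,0) R1=(0,0,0)
Op 2: merge R0<->R2 -> R0=(0,0,0) R2=(0,0,0)
Op 3: merge R2<->R1 -> R2=(0,0,0) R1=(0,0,0)
Op 4: inc R0 by 3 -> R0=(3,0,0) value=3
Op 5: inc R2 by 5 -> R2=(0,0,5) value=5
Op 6: merge R1<->R2 -> R1=(0,0,5) R2=(0,0,5)
Op 7: merge R2<->R0 -> R2=(3,0,5) R0=(3,0,5)
Op 8: merge R2<->R0 -> R2=(3,0,5) R0=(3,0,5)
Op 9: merge R0<->R1 -> R0=(3,0,5) R1=(3,0,5)
Op 10: inc R1 by 2 -> R1=(3,2,5) value=10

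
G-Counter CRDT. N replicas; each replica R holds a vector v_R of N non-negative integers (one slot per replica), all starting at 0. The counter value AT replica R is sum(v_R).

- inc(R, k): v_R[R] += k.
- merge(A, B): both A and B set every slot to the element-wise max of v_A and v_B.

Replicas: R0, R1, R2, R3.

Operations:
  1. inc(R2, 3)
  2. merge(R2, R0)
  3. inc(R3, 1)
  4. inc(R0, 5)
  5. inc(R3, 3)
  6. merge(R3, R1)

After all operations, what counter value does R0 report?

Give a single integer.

Answer: 8

Derivation:
Op 1: inc R2 by 3 -> R2=(0,0,3,0) value=3
Op 2: merge R2<->R0 -> R2=(0,0,3,0) R0=(0,0,3,0)
Op 3: inc R3 by 1 -> R3=(0,0,0,1) value=1
Op 4: inc R0 by 5 -> R0=(5,0,3,0) value=8
Op 5: inc R3 by 3 -> R3=(0,0,0,4) value=4
Op 6: merge R3<->R1 -> R3=(0,0,0,4) R1=(0,0,0,4)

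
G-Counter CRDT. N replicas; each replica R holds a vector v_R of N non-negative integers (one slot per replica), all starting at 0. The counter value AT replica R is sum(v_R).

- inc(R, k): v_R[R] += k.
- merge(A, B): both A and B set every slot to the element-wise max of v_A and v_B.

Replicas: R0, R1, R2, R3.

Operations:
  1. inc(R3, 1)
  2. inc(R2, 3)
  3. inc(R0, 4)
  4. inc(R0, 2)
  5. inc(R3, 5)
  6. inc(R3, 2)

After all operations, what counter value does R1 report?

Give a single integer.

Op 1: inc R3 by 1 -> R3=(0,0,0,1) value=1
Op 2: inc R2 by 3 -> R2=(0,0,3,0) value=3
Op 3: inc R0 by 4 -> R0=(4,0,0,0) value=4
Op 4: inc R0 by 2 -> R0=(6,0,0,0) value=6
Op 5: inc R3 by 5 -> R3=(0,0,0,6) value=6
Op 6: inc R3 by 2 -> R3=(0,0,0,8) value=8

Answer: 0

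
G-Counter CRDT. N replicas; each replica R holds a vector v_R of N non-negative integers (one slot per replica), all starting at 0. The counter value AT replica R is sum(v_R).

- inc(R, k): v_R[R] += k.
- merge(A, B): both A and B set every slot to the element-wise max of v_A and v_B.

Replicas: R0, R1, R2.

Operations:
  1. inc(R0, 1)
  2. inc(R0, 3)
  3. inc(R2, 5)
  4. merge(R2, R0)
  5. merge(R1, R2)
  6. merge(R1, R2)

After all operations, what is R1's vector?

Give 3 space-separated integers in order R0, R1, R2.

Answer: 4 0 5

Derivation:
Op 1: inc R0 by 1 -> R0=(1,0,0) value=1
Op 2: inc R0 by 3 -> R0=(4,0,0) value=4
Op 3: inc R2 by 5 -> R2=(0,0,5) value=5
Op 4: merge R2<->R0 -> R2=(4,0,5) R0=(4,0,5)
Op 5: merge R1<->R2 -> R1=(4,0,5) R2=(4,0,5)
Op 6: merge R1<->R2 -> R1=(4,0,5) R2=(4,0,5)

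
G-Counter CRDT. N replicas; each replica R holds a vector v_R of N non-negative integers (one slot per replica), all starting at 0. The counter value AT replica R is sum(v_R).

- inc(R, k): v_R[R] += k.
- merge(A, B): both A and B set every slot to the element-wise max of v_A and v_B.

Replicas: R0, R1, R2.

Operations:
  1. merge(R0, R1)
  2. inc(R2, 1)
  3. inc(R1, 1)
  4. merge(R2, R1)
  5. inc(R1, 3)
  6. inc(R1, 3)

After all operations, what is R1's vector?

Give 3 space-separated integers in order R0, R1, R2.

Answer: 0 7 1

Derivation:
Op 1: merge R0<->R1 -> R0=(0,0,0) R1=(0,0,0)
Op 2: inc R2 by 1 -> R2=(0,0,1) value=1
Op 3: inc R1 by 1 -> R1=(0,1,0) value=1
Op 4: merge R2<->R1 -> R2=(0,1,1) R1=(0,1,1)
Op 5: inc R1 by 3 -> R1=(0,4,1) value=5
Op 6: inc R1 by 3 -> R1=(0,7,1) value=8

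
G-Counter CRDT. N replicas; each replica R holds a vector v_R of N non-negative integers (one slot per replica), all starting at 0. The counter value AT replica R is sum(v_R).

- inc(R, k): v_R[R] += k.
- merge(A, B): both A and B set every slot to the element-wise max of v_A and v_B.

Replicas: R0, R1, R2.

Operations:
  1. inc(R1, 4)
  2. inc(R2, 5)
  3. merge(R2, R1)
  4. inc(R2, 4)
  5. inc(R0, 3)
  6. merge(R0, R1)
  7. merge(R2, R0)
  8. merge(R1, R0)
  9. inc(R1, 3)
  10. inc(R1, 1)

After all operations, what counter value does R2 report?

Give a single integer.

Op 1: inc R1 by 4 -> R1=(0,4,0) value=4
Op 2: inc R2 by 5 -> R2=(0,0,5) value=5
Op 3: merge R2<->R1 -> R2=(0,4,5) R1=(0,4,5)
Op 4: inc R2 by 4 -> R2=(0,4,9) value=13
Op 5: inc R0 by 3 -> R0=(3,0,0) value=3
Op 6: merge R0<->R1 -> R0=(3,4,5) R1=(3,4,5)
Op 7: merge R2<->R0 -> R2=(3,4,9) R0=(3,4,9)
Op 8: merge R1<->R0 -> R1=(3,4,9) R0=(3,4,9)
Op 9: inc R1 by 3 -> R1=(3,7,9) value=19
Op 10: inc R1 by 1 -> R1=(3,8,9) value=20

Answer: 16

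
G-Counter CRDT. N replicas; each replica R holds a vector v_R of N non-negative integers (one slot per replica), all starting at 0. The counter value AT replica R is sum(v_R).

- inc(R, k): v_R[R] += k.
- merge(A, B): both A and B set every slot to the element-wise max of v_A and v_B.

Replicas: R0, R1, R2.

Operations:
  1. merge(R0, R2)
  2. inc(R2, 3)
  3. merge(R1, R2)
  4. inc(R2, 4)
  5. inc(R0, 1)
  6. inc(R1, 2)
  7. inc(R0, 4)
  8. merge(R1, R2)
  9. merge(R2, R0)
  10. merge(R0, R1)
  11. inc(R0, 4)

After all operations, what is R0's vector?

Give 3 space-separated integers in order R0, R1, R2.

Answer: 9 2 7

Derivation:
Op 1: merge R0<->R2 -> R0=(0,0,0) R2=(0,0,0)
Op 2: inc R2 by 3 -> R2=(0,0,3) value=3
Op 3: merge R1<->R2 -> R1=(0,0,3) R2=(0,0,3)
Op 4: inc R2 by 4 -> R2=(0,0,7) value=7
Op 5: inc R0 by 1 -> R0=(1,0,0) value=1
Op 6: inc R1 by 2 -> R1=(0,2,3) value=5
Op 7: inc R0 by 4 -> R0=(5,0,0) value=5
Op 8: merge R1<->R2 -> R1=(0,2,7) R2=(0,2,7)
Op 9: merge R2<->R0 -> R2=(5,2,7) R0=(5,2,7)
Op 10: merge R0<->R1 -> R0=(5,2,7) R1=(5,2,7)
Op 11: inc R0 by 4 -> R0=(9,2,7) value=18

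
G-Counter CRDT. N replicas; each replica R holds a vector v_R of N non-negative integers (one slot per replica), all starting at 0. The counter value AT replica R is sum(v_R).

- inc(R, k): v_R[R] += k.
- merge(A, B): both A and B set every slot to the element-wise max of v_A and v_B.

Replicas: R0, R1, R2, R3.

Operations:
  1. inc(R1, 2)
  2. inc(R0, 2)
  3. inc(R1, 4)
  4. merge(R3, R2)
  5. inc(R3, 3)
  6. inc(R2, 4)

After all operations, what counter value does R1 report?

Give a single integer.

Op 1: inc R1 by 2 -> R1=(0,2,0,0) value=2
Op 2: inc R0 by 2 -> R0=(2,0,0,0) value=2
Op 3: inc R1 by 4 -> R1=(0,6,0,0) value=6
Op 4: merge R3<->R2 -> R3=(0,0,0,0) R2=(0,0,0,0)
Op 5: inc R3 by 3 -> R3=(0,0,0,3) value=3
Op 6: inc R2 by 4 -> R2=(0,0,4,0) value=4

Answer: 6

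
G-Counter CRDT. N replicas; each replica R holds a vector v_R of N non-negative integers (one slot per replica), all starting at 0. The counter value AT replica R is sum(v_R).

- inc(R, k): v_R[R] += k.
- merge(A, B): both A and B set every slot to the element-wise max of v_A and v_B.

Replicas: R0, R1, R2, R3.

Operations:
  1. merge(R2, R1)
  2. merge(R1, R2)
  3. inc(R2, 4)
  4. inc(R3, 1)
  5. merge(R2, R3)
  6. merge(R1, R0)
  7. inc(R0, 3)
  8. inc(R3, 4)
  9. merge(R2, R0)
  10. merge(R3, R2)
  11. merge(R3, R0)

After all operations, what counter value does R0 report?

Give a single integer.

Op 1: merge R2<->R1 -> R2=(0,0,0,0) R1=(0,0,0,0)
Op 2: merge R1<->R2 -> R1=(0,0,0,0) R2=(0,0,0,0)
Op 3: inc R2 by 4 -> R2=(0,0,4,0) value=4
Op 4: inc R3 by 1 -> R3=(0,0,0,1) value=1
Op 5: merge R2<->R3 -> R2=(0,0,4,1) R3=(0,0,4,1)
Op 6: merge R1<->R0 -> R1=(0,0,0,0) R0=(0,0,0,0)
Op 7: inc R0 by 3 -> R0=(3,0,0,0) value=3
Op 8: inc R3 by 4 -> R3=(0,0,4,5) value=9
Op 9: merge R2<->R0 -> R2=(3,0,4,1) R0=(3,0,4,1)
Op 10: merge R3<->R2 -> R3=(3,0,4,5) R2=(3,0,4,5)
Op 11: merge R3<->R0 -> R3=(3,0,4,5) R0=(3,0,4,5)

Answer: 12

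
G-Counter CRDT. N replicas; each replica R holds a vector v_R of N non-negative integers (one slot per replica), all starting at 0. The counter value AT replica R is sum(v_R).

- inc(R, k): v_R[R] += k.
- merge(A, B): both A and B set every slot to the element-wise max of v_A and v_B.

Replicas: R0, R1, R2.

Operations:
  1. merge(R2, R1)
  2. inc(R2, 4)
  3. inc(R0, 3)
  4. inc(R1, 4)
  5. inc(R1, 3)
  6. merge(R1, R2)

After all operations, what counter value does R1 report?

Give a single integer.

Answer: 11

Derivation:
Op 1: merge R2<->R1 -> R2=(0,0,0) R1=(0,0,0)
Op 2: inc R2 by 4 -> R2=(0,0,4) value=4
Op 3: inc R0 by 3 -> R0=(3,0,0) value=3
Op 4: inc R1 by 4 -> R1=(0,4,0) value=4
Op 5: inc R1 by 3 -> R1=(0,7,0) value=7
Op 6: merge R1<->R2 -> R1=(0,7,4) R2=(0,7,4)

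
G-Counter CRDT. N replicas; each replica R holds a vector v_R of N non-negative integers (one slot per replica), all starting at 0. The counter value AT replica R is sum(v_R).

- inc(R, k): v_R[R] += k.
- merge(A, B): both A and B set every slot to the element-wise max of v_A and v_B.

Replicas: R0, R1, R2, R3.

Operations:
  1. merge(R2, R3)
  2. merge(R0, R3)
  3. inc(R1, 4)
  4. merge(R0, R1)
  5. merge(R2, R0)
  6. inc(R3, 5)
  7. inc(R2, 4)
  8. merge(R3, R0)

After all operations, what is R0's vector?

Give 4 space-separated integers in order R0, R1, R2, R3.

Answer: 0 4 0 5

Derivation:
Op 1: merge R2<->R3 -> R2=(0,0,0,0) R3=(0,0,0,0)
Op 2: merge R0<->R3 -> R0=(0,0,0,0) R3=(0,0,0,0)
Op 3: inc R1 by 4 -> R1=(0,4,0,0) value=4
Op 4: merge R0<->R1 -> R0=(0,4,0,0) R1=(0,4,0,0)
Op 5: merge R2<->R0 -> R2=(0,4,0,0) R0=(0,4,0,0)
Op 6: inc R3 by 5 -> R3=(0,0,0,5) value=5
Op 7: inc R2 by 4 -> R2=(0,4,4,0) value=8
Op 8: merge R3<->R0 -> R3=(0,4,0,5) R0=(0,4,0,5)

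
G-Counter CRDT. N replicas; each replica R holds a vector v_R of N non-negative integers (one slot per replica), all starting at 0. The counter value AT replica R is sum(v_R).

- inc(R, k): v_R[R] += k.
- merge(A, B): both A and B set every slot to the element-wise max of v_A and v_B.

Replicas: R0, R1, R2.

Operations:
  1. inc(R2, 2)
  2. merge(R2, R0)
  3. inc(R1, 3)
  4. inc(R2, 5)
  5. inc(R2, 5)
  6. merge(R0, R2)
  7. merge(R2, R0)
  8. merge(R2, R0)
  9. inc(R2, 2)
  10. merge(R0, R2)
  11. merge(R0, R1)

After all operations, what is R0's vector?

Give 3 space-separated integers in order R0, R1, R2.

Answer: 0 3 14

Derivation:
Op 1: inc R2 by 2 -> R2=(0,0,2) value=2
Op 2: merge R2<->R0 -> R2=(0,0,2) R0=(0,0,2)
Op 3: inc R1 by 3 -> R1=(0,3,0) value=3
Op 4: inc R2 by 5 -> R2=(0,0,7) value=7
Op 5: inc R2 by 5 -> R2=(0,0,12) value=12
Op 6: merge R0<->R2 -> R0=(0,0,12) R2=(0,0,12)
Op 7: merge R2<->R0 -> R2=(0,0,12) R0=(0,0,12)
Op 8: merge R2<->R0 -> R2=(0,0,12) R0=(0,0,12)
Op 9: inc R2 by 2 -> R2=(0,0,14) value=14
Op 10: merge R0<->R2 -> R0=(0,0,14) R2=(0,0,14)
Op 11: merge R0<->R1 -> R0=(0,3,14) R1=(0,3,14)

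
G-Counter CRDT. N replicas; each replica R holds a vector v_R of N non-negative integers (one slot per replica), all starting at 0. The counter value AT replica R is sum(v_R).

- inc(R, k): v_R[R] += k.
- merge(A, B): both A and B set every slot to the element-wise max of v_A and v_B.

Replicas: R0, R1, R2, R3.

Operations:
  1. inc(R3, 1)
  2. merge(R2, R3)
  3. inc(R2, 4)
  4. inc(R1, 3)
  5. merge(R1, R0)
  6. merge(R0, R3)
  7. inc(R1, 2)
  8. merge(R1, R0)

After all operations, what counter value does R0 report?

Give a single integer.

Op 1: inc R3 by 1 -> R3=(0,0,0,1) value=1
Op 2: merge R2<->R3 -> R2=(0,0,0,1) R3=(0,0,0,1)
Op 3: inc R2 by 4 -> R2=(0,0,4,1) value=5
Op 4: inc R1 by 3 -> R1=(0,3,0,0) value=3
Op 5: merge R1<->R0 -> R1=(0,3,0,0) R0=(0,3,0,0)
Op 6: merge R0<->R3 -> R0=(0,3,0,1) R3=(0,3,0,1)
Op 7: inc R1 by 2 -> R1=(0,5,0,0) value=5
Op 8: merge R1<->R0 -> R1=(0,5,0,1) R0=(0,5,0,1)

Answer: 6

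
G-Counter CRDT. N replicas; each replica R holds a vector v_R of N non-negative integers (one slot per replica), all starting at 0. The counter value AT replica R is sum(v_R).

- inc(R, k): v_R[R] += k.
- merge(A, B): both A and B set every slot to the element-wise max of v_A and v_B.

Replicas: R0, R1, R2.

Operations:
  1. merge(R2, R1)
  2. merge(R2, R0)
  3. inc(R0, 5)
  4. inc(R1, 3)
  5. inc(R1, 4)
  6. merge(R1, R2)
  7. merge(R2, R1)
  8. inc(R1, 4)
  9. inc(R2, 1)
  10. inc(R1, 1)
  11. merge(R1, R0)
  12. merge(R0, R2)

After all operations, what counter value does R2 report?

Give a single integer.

Op 1: merge R2<->R1 -> R2=(0,0,0) R1=(0,0,0)
Op 2: merge R2<->R0 -> R2=(0,0,0) R0=(0,0,0)
Op 3: inc R0 by 5 -> R0=(5,0,0) value=5
Op 4: inc R1 by 3 -> R1=(0,3,0) value=3
Op 5: inc R1 by 4 -> R1=(0,7,0) value=7
Op 6: merge R1<->R2 -> R1=(0,7,0) R2=(0,7,0)
Op 7: merge R2<->R1 -> R2=(0,7,0) R1=(0,7,0)
Op 8: inc R1 by 4 -> R1=(0,11,0) value=11
Op 9: inc R2 by 1 -> R2=(0,7,1) value=8
Op 10: inc R1 by 1 -> R1=(0,12,0) value=12
Op 11: merge R1<->R0 -> R1=(5,12,0) R0=(5,12,0)
Op 12: merge R0<->R2 -> R0=(5,12,1) R2=(5,12,1)

Answer: 18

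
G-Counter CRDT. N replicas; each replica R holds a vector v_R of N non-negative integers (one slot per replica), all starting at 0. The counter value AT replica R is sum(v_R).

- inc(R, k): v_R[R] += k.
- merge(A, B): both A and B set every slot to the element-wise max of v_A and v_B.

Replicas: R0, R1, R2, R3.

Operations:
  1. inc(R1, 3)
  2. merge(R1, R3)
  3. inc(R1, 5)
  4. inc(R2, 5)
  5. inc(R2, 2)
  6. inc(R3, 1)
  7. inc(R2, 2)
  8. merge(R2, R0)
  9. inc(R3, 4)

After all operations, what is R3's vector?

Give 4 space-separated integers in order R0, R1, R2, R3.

Op 1: inc R1 by 3 -> R1=(0,3,0,0) value=3
Op 2: merge R1<->R3 -> R1=(0,3,0,0) R3=(0,3,0,0)
Op 3: inc R1 by 5 -> R1=(0,8,0,0) value=8
Op 4: inc R2 by 5 -> R2=(0,0,5,0) value=5
Op 5: inc R2 by 2 -> R2=(0,0,7,0) value=7
Op 6: inc R3 by 1 -> R3=(0,3,0,1) value=4
Op 7: inc R2 by 2 -> R2=(0,0,9,0) value=9
Op 8: merge R2<->R0 -> R2=(0,0,9,0) R0=(0,0,9,0)
Op 9: inc R3 by 4 -> R3=(0,3,0,5) value=8

Answer: 0 3 0 5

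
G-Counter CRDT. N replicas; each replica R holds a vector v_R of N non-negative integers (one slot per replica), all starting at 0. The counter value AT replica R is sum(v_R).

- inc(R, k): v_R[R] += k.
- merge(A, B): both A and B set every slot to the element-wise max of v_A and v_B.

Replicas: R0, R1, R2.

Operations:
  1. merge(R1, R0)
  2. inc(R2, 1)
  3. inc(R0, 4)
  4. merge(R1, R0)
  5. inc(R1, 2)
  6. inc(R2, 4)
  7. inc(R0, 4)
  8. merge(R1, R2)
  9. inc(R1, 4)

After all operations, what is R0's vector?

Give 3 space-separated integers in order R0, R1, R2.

Op 1: merge R1<->R0 -> R1=(0,0,0) R0=(0,0,0)
Op 2: inc R2 by 1 -> R2=(0,0,1) value=1
Op 3: inc R0 by 4 -> R0=(4,0,0) value=4
Op 4: merge R1<->R0 -> R1=(4,0,0) R0=(4,0,0)
Op 5: inc R1 by 2 -> R1=(4,2,0) value=6
Op 6: inc R2 by 4 -> R2=(0,0,5) value=5
Op 7: inc R0 by 4 -> R0=(8,0,0) value=8
Op 8: merge R1<->R2 -> R1=(4,2,5) R2=(4,2,5)
Op 9: inc R1 by 4 -> R1=(4,6,5) value=15

Answer: 8 0 0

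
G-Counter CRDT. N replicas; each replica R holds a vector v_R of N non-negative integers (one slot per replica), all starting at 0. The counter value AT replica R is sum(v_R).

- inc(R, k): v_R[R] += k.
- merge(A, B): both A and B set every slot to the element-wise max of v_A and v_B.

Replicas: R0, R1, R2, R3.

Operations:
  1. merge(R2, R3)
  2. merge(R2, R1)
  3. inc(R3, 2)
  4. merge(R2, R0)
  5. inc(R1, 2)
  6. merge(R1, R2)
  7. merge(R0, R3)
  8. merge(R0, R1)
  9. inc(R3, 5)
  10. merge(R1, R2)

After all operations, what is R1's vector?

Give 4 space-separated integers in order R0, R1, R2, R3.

Answer: 0 2 0 2

Derivation:
Op 1: merge R2<->R3 -> R2=(0,0,0,0) R3=(0,0,0,0)
Op 2: merge R2<->R1 -> R2=(0,0,0,0) R1=(0,0,0,0)
Op 3: inc R3 by 2 -> R3=(0,0,0,2) value=2
Op 4: merge R2<->R0 -> R2=(0,0,0,0) R0=(0,0,0,0)
Op 5: inc R1 by 2 -> R1=(0,2,0,0) value=2
Op 6: merge R1<->R2 -> R1=(0,2,0,0) R2=(0,2,0,0)
Op 7: merge R0<->R3 -> R0=(0,0,0,2) R3=(0,0,0,2)
Op 8: merge R0<->R1 -> R0=(0,2,0,2) R1=(0,2,0,2)
Op 9: inc R3 by 5 -> R3=(0,0,0,7) value=7
Op 10: merge R1<->R2 -> R1=(0,2,0,2) R2=(0,2,0,2)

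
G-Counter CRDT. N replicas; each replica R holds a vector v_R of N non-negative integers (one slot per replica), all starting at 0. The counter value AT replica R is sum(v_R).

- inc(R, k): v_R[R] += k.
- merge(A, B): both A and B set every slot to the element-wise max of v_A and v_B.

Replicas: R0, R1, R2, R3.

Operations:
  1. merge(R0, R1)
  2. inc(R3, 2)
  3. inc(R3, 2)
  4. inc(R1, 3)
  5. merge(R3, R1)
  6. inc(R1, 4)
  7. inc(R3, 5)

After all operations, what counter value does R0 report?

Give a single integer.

Op 1: merge R0<->R1 -> R0=(0,0,0,0) R1=(0,0,0,0)
Op 2: inc R3 by 2 -> R3=(0,0,0,2) value=2
Op 3: inc R3 by 2 -> R3=(0,0,0,4) value=4
Op 4: inc R1 by 3 -> R1=(0,3,0,0) value=3
Op 5: merge R3<->R1 -> R3=(0,3,0,4) R1=(0,3,0,4)
Op 6: inc R1 by 4 -> R1=(0,7,0,4) value=11
Op 7: inc R3 by 5 -> R3=(0,3,0,9) value=12

Answer: 0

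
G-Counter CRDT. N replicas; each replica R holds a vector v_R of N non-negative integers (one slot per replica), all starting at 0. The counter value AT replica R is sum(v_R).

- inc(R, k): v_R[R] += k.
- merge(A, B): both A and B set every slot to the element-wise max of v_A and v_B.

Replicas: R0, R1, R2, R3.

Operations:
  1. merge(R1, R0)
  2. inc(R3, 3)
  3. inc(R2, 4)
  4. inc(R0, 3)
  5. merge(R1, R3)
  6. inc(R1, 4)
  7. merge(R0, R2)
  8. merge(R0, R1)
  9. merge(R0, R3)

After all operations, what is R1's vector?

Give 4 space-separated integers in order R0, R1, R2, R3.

Answer: 3 4 4 3

Derivation:
Op 1: merge R1<->R0 -> R1=(0,0,0,0) R0=(0,0,0,0)
Op 2: inc R3 by 3 -> R3=(0,0,0,3) value=3
Op 3: inc R2 by 4 -> R2=(0,0,4,0) value=4
Op 4: inc R0 by 3 -> R0=(3,0,0,0) value=3
Op 5: merge R1<->R3 -> R1=(0,0,0,3) R3=(0,0,0,3)
Op 6: inc R1 by 4 -> R1=(0,4,0,3) value=7
Op 7: merge R0<->R2 -> R0=(3,0,4,0) R2=(3,0,4,0)
Op 8: merge R0<->R1 -> R0=(3,4,4,3) R1=(3,4,4,3)
Op 9: merge R0<->R3 -> R0=(3,4,4,3) R3=(3,4,4,3)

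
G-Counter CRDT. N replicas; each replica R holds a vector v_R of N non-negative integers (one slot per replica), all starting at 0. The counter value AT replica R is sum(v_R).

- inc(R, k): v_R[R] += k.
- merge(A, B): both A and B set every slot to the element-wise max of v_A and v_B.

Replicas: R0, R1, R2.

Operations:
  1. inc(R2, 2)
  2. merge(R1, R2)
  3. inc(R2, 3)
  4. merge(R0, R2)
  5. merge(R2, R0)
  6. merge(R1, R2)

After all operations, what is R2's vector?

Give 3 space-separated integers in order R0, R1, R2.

Answer: 0 0 5

Derivation:
Op 1: inc R2 by 2 -> R2=(0,0,2) value=2
Op 2: merge R1<->R2 -> R1=(0,0,2) R2=(0,0,2)
Op 3: inc R2 by 3 -> R2=(0,0,5) value=5
Op 4: merge R0<->R2 -> R0=(0,0,5) R2=(0,0,5)
Op 5: merge R2<->R0 -> R2=(0,0,5) R0=(0,0,5)
Op 6: merge R1<->R2 -> R1=(0,0,5) R2=(0,0,5)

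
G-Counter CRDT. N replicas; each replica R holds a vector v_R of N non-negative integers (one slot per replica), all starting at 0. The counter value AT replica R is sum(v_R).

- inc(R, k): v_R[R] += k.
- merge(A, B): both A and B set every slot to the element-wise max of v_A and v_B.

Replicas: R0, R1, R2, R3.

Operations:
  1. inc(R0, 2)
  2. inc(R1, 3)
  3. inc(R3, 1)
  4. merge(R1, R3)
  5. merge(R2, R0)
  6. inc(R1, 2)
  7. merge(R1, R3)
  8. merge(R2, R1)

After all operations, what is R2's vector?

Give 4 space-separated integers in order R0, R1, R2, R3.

Op 1: inc R0 by 2 -> R0=(2,0,0,0) value=2
Op 2: inc R1 by 3 -> R1=(0,3,0,0) value=3
Op 3: inc R3 by 1 -> R3=(0,0,0,1) value=1
Op 4: merge R1<->R3 -> R1=(0,3,0,1) R3=(0,3,0,1)
Op 5: merge R2<->R0 -> R2=(2,0,0,0) R0=(2,0,0,0)
Op 6: inc R1 by 2 -> R1=(0,5,0,1) value=6
Op 7: merge R1<->R3 -> R1=(0,5,0,1) R3=(0,5,0,1)
Op 8: merge R2<->R1 -> R2=(2,5,0,1) R1=(2,5,0,1)

Answer: 2 5 0 1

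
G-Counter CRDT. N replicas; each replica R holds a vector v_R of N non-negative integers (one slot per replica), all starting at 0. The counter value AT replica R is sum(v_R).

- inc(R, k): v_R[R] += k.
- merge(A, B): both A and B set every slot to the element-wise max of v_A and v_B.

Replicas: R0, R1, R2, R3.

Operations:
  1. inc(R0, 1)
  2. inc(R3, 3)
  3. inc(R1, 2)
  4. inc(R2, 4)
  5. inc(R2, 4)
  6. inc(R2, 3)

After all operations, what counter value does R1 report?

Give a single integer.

Op 1: inc R0 by 1 -> R0=(1,0,0,0) value=1
Op 2: inc R3 by 3 -> R3=(0,0,0,3) value=3
Op 3: inc R1 by 2 -> R1=(0,2,0,0) value=2
Op 4: inc R2 by 4 -> R2=(0,0,4,0) value=4
Op 5: inc R2 by 4 -> R2=(0,0,8,0) value=8
Op 6: inc R2 by 3 -> R2=(0,0,11,0) value=11

Answer: 2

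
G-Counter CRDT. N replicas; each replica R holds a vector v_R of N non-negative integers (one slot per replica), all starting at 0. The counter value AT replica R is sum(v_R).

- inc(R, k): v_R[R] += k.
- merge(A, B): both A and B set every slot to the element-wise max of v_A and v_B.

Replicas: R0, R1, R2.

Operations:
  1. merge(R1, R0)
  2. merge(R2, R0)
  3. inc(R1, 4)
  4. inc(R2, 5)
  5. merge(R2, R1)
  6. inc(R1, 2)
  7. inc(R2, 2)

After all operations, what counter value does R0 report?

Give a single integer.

Answer: 0

Derivation:
Op 1: merge R1<->R0 -> R1=(0,0,0) R0=(0,0,0)
Op 2: merge R2<->R0 -> R2=(0,0,0) R0=(0,0,0)
Op 3: inc R1 by 4 -> R1=(0,4,0) value=4
Op 4: inc R2 by 5 -> R2=(0,0,5) value=5
Op 5: merge R2<->R1 -> R2=(0,4,5) R1=(0,4,5)
Op 6: inc R1 by 2 -> R1=(0,6,5) value=11
Op 7: inc R2 by 2 -> R2=(0,4,7) value=11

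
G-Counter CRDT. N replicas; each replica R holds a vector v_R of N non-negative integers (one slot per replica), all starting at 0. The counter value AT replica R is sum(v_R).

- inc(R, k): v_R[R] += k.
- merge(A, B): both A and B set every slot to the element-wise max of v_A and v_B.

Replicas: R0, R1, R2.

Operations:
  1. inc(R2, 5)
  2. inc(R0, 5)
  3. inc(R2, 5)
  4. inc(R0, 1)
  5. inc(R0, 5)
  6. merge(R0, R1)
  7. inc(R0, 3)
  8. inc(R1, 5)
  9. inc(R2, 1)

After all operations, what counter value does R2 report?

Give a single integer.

Answer: 11

Derivation:
Op 1: inc R2 by 5 -> R2=(0,0,5) value=5
Op 2: inc R0 by 5 -> R0=(5,0,0) value=5
Op 3: inc R2 by 5 -> R2=(0,0,10) value=10
Op 4: inc R0 by 1 -> R0=(6,0,0) value=6
Op 5: inc R0 by 5 -> R0=(11,0,0) value=11
Op 6: merge R0<->R1 -> R0=(11,0,0) R1=(11,0,0)
Op 7: inc R0 by 3 -> R0=(14,0,0) value=14
Op 8: inc R1 by 5 -> R1=(11,5,0) value=16
Op 9: inc R2 by 1 -> R2=(0,0,11) value=11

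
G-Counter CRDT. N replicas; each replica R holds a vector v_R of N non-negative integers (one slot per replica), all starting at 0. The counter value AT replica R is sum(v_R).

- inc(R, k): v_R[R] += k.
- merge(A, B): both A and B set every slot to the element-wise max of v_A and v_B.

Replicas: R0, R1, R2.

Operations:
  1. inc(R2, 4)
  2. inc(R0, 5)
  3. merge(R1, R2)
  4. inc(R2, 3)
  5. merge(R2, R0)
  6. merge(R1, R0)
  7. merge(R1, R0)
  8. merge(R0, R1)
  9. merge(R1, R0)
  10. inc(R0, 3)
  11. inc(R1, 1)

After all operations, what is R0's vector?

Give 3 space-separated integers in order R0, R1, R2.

Op 1: inc R2 by 4 -> R2=(0,0,4) value=4
Op 2: inc R0 by 5 -> R0=(5,0,0) value=5
Op 3: merge R1<->R2 -> R1=(0,0,4) R2=(0,0,4)
Op 4: inc R2 by 3 -> R2=(0,0,7) value=7
Op 5: merge R2<->R0 -> R2=(5,0,7) R0=(5,0,7)
Op 6: merge R1<->R0 -> R1=(5,0,7) R0=(5,0,7)
Op 7: merge R1<->R0 -> R1=(5,0,7) R0=(5,0,7)
Op 8: merge R0<->R1 -> R0=(5,0,7) R1=(5,0,7)
Op 9: merge R1<->R0 -> R1=(5,0,7) R0=(5,0,7)
Op 10: inc R0 by 3 -> R0=(8,0,7) value=15
Op 11: inc R1 by 1 -> R1=(5,1,7) value=13

Answer: 8 0 7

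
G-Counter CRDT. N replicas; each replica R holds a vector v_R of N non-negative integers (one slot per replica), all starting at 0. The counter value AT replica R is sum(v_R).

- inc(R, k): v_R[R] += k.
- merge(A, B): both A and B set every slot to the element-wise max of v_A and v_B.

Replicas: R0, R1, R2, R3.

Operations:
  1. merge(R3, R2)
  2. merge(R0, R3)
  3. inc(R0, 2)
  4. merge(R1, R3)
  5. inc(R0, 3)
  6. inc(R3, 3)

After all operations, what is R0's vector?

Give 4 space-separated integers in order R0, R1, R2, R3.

Op 1: merge R3<->R2 -> R3=(0,0,0,0) R2=(0,0,0,0)
Op 2: merge R0<->R3 -> R0=(0,0,0,0) R3=(0,0,0,0)
Op 3: inc R0 by 2 -> R0=(2,0,0,0) value=2
Op 4: merge R1<->R3 -> R1=(0,0,0,0) R3=(0,0,0,0)
Op 5: inc R0 by 3 -> R0=(5,0,0,0) value=5
Op 6: inc R3 by 3 -> R3=(0,0,0,3) value=3

Answer: 5 0 0 0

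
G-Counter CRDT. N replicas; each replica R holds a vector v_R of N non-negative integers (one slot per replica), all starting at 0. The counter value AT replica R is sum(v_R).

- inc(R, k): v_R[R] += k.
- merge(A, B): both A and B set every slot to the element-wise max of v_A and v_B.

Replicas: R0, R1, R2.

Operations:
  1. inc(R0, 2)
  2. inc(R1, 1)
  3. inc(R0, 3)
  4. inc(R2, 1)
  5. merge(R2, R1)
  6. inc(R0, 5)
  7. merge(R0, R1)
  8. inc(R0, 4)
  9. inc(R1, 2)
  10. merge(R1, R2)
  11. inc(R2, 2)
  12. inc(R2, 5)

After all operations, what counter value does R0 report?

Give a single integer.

Op 1: inc R0 by 2 -> R0=(2,0,0) value=2
Op 2: inc R1 by 1 -> R1=(0,1,0) value=1
Op 3: inc R0 by 3 -> R0=(5,0,0) value=5
Op 4: inc R2 by 1 -> R2=(0,0,1) value=1
Op 5: merge R2<->R1 -> R2=(0,1,1) R1=(0,1,1)
Op 6: inc R0 by 5 -> R0=(10,0,0) value=10
Op 7: merge R0<->R1 -> R0=(10,1,1) R1=(10,1,1)
Op 8: inc R0 by 4 -> R0=(14,1,1) value=16
Op 9: inc R1 by 2 -> R1=(10,3,1) value=14
Op 10: merge R1<->R2 -> R1=(10,3,1) R2=(10,3,1)
Op 11: inc R2 by 2 -> R2=(10,3,3) value=16
Op 12: inc R2 by 5 -> R2=(10,3,8) value=21

Answer: 16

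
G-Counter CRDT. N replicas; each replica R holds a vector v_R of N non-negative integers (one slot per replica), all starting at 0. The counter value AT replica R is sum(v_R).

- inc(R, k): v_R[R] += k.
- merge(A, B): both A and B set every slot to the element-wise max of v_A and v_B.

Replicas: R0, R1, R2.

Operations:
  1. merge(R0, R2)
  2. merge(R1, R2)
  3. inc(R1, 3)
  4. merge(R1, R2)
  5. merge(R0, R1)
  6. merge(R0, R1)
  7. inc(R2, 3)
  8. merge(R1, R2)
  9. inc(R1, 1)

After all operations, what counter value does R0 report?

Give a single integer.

Answer: 3

Derivation:
Op 1: merge R0<->R2 -> R0=(0,0,0) R2=(0,0,0)
Op 2: merge R1<->R2 -> R1=(0,0,0) R2=(0,0,0)
Op 3: inc R1 by 3 -> R1=(0,3,0) value=3
Op 4: merge R1<->R2 -> R1=(0,3,0) R2=(0,3,0)
Op 5: merge R0<->R1 -> R0=(0,3,0) R1=(0,3,0)
Op 6: merge R0<->R1 -> R0=(0,3,0) R1=(0,3,0)
Op 7: inc R2 by 3 -> R2=(0,3,3) value=6
Op 8: merge R1<->R2 -> R1=(0,3,3) R2=(0,3,3)
Op 9: inc R1 by 1 -> R1=(0,4,3) value=7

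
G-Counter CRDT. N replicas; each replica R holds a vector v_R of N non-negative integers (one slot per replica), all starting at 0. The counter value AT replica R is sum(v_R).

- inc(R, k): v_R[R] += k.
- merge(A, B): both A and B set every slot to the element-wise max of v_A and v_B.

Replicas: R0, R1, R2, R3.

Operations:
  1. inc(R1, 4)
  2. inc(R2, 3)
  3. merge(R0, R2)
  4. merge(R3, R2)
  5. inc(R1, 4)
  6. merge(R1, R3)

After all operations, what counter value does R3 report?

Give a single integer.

Answer: 11

Derivation:
Op 1: inc R1 by 4 -> R1=(0,4,0,0) value=4
Op 2: inc R2 by 3 -> R2=(0,0,3,0) value=3
Op 3: merge R0<->R2 -> R0=(0,0,3,0) R2=(0,0,3,0)
Op 4: merge R3<->R2 -> R3=(0,0,3,0) R2=(0,0,3,0)
Op 5: inc R1 by 4 -> R1=(0,8,0,0) value=8
Op 6: merge R1<->R3 -> R1=(0,8,3,0) R3=(0,8,3,0)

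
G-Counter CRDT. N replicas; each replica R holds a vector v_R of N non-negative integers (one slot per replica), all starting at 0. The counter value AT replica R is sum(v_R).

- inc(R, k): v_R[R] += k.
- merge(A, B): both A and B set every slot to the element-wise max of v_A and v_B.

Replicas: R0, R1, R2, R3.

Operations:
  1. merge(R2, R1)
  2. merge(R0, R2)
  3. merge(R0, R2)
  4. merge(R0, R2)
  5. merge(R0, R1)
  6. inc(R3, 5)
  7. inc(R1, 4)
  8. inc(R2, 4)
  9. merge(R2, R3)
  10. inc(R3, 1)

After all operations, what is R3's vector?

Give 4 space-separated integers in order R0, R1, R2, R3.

Op 1: merge R2<->R1 -> R2=(0,0,0,0) R1=(0,0,0,0)
Op 2: merge R0<->R2 -> R0=(0,0,0,0) R2=(0,0,0,0)
Op 3: merge R0<->R2 -> R0=(0,0,0,0) R2=(0,0,0,0)
Op 4: merge R0<->R2 -> R0=(0,0,0,0) R2=(0,0,0,0)
Op 5: merge R0<->R1 -> R0=(0,0,0,0) R1=(0,0,0,0)
Op 6: inc R3 by 5 -> R3=(0,0,0,5) value=5
Op 7: inc R1 by 4 -> R1=(0,4,0,0) value=4
Op 8: inc R2 by 4 -> R2=(0,0,4,0) value=4
Op 9: merge R2<->R3 -> R2=(0,0,4,5) R3=(0,0,4,5)
Op 10: inc R3 by 1 -> R3=(0,0,4,6) value=10

Answer: 0 0 4 6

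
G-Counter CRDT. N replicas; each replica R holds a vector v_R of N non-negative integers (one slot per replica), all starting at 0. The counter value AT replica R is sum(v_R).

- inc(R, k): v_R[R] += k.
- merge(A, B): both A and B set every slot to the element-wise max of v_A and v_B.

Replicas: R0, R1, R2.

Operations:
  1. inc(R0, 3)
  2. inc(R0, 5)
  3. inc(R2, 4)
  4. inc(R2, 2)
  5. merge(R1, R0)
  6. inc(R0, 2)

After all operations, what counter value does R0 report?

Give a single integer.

Op 1: inc R0 by 3 -> R0=(3,0,0) value=3
Op 2: inc R0 by 5 -> R0=(8,0,0) value=8
Op 3: inc R2 by 4 -> R2=(0,0,4) value=4
Op 4: inc R2 by 2 -> R2=(0,0,6) value=6
Op 5: merge R1<->R0 -> R1=(8,0,0) R0=(8,0,0)
Op 6: inc R0 by 2 -> R0=(10,0,0) value=10

Answer: 10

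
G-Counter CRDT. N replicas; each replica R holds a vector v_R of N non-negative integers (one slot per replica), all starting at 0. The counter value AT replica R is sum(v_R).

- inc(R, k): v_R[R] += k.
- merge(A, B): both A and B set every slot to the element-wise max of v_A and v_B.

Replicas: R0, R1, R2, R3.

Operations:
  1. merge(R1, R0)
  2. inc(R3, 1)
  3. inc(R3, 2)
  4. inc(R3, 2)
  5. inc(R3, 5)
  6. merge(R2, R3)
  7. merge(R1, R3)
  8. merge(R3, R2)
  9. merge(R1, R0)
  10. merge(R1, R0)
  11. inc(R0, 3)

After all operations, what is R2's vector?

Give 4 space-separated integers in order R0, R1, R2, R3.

Answer: 0 0 0 10

Derivation:
Op 1: merge R1<->R0 -> R1=(0,0,0,0) R0=(0,0,0,0)
Op 2: inc R3 by 1 -> R3=(0,0,0,1) value=1
Op 3: inc R3 by 2 -> R3=(0,0,0,3) value=3
Op 4: inc R3 by 2 -> R3=(0,0,0,5) value=5
Op 5: inc R3 by 5 -> R3=(0,0,0,10) value=10
Op 6: merge R2<->R3 -> R2=(0,0,0,10) R3=(0,0,0,10)
Op 7: merge R1<->R3 -> R1=(0,0,0,10) R3=(0,0,0,10)
Op 8: merge R3<->R2 -> R3=(0,0,0,10) R2=(0,0,0,10)
Op 9: merge R1<->R0 -> R1=(0,0,0,10) R0=(0,0,0,10)
Op 10: merge R1<->R0 -> R1=(0,0,0,10) R0=(0,0,0,10)
Op 11: inc R0 by 3 -> R0=(3,0,0,10) value=13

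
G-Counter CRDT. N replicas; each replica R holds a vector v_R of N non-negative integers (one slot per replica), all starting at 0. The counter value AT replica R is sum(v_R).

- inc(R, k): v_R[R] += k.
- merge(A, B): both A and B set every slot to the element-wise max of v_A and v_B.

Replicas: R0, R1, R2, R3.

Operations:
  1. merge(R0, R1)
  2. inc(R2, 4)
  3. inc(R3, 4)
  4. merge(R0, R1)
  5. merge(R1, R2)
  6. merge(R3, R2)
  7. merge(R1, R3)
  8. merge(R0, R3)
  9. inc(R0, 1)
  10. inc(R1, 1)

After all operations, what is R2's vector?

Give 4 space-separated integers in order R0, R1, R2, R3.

Op 1: merge R0<->R1 -> R0=(0,0,0,0) R1=(0,0,0,0)
Op 2: inc R2 by 4 -> R2=(0,0,4,0) value=4
Op 3: inc R3 by 4 -> R3=(0,0,0,4) value=4
Op 4: merge R0<->R1 -> R0=(0,0,0,0) R1=(0,0,0,0)
Op 5: merge R1<->R2 -> R1=(0,0,4,0) R2=(0,0,4,0)
Op 6: merge R3<->R2 -> R3=(0,0,4,4) R2=(0,0,4,4)
Op 7: merge R1<->R3 -> R1=(0,0,4,4) R3=(0,0,4,4)
Op 8: merge R0<->R3 -> R0=(0,0,4,4) R3=(0,0,4,4)
Op 9: inc R0 by 1 -> R0=(1,0,4,4) value=9
Op 10: inc R1 by 1 -> R1=(0,1,4,4) value=9

Answer: 0 0 4 4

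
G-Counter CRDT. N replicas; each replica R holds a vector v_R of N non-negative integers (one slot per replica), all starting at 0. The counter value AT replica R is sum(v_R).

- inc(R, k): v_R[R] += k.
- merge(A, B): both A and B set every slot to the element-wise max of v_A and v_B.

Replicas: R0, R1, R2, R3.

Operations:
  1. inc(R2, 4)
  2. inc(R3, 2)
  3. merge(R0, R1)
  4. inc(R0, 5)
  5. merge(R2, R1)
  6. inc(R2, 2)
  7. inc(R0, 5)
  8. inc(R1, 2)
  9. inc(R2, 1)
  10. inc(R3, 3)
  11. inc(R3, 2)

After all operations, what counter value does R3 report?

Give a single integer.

Answer: 7

Derivation:
Op 1: inc R2 by 4 -> R2=(0,0,4,0) value=4
Op 2: inc R3 by 2 -> R3=(0,0,0,2) value=2
Op 3: merge R0<->R1 -> R0=(0,0,0,0) R1=(0,0,0,0)
Op 4: inc R0 by 5 -> R0=(5,0,0,0) value=5
Op 5: merge R2<->R1 -> R2=(0,0,4,0) R1=(0,0,4,0)
Op 6: inc R2 by 2 -> R2=(0,0,6,0) value=6
Op 7: inc R0 by 5 -> R0=(10,0,0,0) value=10
Op 8: inc R1 by 2 -> R1=(0,2,4,0) value=6
Op 9: inc R2 by 1 -> R2=(0,0,7,0) value=7
Op 10: inc R3 by 3 -> R3=(0,0,0,5) value=5
Op 11: inc R3 by 2 -> R3=(0,0,0,7) value=7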